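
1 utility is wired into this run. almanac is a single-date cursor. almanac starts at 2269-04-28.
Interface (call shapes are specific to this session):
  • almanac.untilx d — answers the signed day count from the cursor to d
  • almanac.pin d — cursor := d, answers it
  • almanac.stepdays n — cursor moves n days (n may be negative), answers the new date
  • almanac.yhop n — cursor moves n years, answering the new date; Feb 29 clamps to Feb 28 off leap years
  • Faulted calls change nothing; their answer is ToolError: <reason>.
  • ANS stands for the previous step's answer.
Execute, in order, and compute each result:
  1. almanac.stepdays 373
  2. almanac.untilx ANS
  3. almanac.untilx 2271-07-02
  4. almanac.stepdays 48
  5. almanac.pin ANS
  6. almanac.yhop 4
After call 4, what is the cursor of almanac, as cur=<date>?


;; 1. stepdays(n→373) ~> 2270-05-06
;; 2. untilx(d→ANS) ~> 0
;; 3. untilx(d→2271-07-02) ~> 422
;; 4. stepdays(n→48) ~> 2270-06-23
;; 5. pin(d→ANS) ~> 2270-06-23
;; 6. yhop(n→4) ~> 2274-06-23

Answer: cur=2270-06-23


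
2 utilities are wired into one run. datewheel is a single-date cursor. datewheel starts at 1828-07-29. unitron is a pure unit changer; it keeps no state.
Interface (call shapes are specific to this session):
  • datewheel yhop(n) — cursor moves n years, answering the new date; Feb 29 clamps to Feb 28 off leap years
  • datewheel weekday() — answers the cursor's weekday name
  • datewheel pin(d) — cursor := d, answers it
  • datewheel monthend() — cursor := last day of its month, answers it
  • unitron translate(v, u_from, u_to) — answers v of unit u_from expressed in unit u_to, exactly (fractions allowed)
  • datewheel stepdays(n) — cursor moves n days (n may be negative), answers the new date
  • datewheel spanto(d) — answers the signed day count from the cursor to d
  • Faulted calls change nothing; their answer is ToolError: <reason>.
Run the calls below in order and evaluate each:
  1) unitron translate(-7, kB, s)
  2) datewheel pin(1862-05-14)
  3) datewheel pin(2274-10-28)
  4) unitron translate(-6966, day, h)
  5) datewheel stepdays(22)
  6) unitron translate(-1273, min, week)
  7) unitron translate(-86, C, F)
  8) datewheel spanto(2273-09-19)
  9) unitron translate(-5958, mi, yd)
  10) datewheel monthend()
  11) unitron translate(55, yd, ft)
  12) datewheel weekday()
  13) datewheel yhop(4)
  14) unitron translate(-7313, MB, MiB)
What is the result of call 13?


I run unitron translate using -7, kB, s, and observe ToolError: incompatible units.
Now I run datewheel pin using 1862-05-14, which returns 1862-05-14.
Then datewheel pin using 2274-10-28, giving 2274-10-28.
I try unitron translate using -6966, day, h, yielding -167184.
I run datewheel stepdays using 22, and get 2274-11-19.
I invoke unitron translate using -1273, min, week: -1273/10080.
Now I run unitron translate using -86, C, F, → -614/5.
Then datewheel spanto using 2273-09-19, giving -426.
I run unitron translate using -5958, mi, yd, — result: -10486080.
Then datewheel monthend, giving 2274-11-30.
I use unitron translate using 55, yd, ft, giving 165.
Invoking datewheel weekday(), and see Monday.
Calling datewheel yhop using 4, and observe 2278-11-30.
I use unitron translate using -7313, MB, MiB: -114265625/16384.

Answer: 2278-11-30


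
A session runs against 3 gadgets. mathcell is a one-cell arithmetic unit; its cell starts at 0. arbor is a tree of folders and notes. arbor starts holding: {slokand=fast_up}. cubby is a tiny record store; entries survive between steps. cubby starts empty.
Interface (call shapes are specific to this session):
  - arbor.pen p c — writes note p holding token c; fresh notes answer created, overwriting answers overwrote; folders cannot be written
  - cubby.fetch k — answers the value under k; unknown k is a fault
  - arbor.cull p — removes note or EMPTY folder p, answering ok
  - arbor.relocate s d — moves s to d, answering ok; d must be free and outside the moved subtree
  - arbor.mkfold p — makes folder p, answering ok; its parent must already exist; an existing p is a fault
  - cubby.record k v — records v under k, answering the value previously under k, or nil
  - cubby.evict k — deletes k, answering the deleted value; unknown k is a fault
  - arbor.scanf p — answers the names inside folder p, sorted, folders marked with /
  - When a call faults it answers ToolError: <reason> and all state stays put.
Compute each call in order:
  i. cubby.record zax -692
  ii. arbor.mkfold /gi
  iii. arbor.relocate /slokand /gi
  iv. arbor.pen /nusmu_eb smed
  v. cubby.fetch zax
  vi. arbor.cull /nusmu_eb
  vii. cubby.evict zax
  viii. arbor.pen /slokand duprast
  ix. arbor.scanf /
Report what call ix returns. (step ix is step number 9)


~$ cubby.record k: zax v: -692
:: nil
~$ arbor.mkfold p: /gi
:: ok
~$ arbor.relocate s: /slokand d: /gi
:: ToolError: exists
~$ arbor.pen p: /nusmu_eb c: smed
:: created
~$ cubby.fetch k: zax
:: -692
~$ arbor.cull p: /nusmu_eb
:: ok
~$ cubby.evict k: zax
:: -692
~$ arbor.pen p: /slokand c: duprast
:: overwrote
~$ arbor.scanf p: /
:: [gi/, slokand]

Answer: [gi/, slokand]


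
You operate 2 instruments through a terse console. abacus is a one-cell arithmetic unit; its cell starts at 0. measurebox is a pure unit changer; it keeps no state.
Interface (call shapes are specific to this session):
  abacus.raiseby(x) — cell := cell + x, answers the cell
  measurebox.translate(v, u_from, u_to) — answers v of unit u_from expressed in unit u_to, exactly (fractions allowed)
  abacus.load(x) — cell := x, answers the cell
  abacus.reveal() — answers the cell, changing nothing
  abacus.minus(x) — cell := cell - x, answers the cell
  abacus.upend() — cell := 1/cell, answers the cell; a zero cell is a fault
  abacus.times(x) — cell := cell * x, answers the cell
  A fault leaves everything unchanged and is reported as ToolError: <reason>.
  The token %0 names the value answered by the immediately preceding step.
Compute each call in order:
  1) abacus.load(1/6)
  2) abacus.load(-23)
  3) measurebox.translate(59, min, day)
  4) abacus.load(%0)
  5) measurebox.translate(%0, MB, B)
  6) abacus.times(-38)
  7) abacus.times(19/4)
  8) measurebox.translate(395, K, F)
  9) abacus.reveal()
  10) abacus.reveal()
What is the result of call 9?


~$ load 1/6
[out] 1/6
~$ load -23
[out] -23
~$ translate 59 min day
[out] 59/1440
~$ load %0
[out] 59/1440
~$ translate %0 MB B
[out] 368750/9
~$ times -38
[out] -1121/720
~$ times 19/4
[out] -21299/2880
~$ translate 395 K F
[out] 25133/100
~$ reveal
[out] -21299/2880
~$ reveal
[out] -21299/2880

Answer: -21299/2880


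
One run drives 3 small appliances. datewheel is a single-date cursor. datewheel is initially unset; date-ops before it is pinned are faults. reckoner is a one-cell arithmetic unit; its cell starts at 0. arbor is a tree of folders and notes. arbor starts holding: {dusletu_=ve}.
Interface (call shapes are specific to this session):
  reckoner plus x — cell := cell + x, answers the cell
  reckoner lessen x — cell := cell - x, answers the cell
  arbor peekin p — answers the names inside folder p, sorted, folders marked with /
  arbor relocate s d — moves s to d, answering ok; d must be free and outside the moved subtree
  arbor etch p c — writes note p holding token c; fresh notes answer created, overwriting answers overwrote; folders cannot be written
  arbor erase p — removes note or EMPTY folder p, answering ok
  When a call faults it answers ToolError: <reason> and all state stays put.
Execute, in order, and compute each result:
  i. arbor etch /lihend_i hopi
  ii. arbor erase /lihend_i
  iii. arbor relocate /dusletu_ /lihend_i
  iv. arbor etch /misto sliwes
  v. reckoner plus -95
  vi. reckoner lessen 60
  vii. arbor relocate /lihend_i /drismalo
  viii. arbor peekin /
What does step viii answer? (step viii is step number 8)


[in] arbor etch p: /lihend_i c: hopi
[out] created
[in] arbor erase p: /lihend_i
[out] ok
[in] arbor relocate s: /dusletu_ d: /lihend_i
[out] ok
[in] arbor etch p: /misto c: sliwes
[out] created
[in] reckoner plus x: -95
[out] -95
[in] reckoner lessen x: 60
[out] -155
[in] arbor relocate s: /lihend_i d: /drismalo
[out] ok
[in] arbor peekin p: /
[out] [drismalo, misto]

Answer: [drismalo, misto]


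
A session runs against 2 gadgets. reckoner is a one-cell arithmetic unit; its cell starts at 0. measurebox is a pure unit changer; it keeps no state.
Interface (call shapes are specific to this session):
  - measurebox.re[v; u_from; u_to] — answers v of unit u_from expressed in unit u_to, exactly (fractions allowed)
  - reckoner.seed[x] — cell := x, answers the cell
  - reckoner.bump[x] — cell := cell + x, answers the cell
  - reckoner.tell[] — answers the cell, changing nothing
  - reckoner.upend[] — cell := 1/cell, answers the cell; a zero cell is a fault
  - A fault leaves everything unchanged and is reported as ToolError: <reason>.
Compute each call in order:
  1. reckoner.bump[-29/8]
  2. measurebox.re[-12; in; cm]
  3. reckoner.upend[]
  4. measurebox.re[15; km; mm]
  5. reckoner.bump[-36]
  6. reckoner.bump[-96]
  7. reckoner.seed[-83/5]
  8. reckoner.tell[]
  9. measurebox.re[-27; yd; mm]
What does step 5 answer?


Answer: -1052/29

Derivation:
>>> reckoner.bump x='-29/8'
[out] -29/8
>>> measurebox.re v='-12' u_from='in' u_to='cm'
[out] -762/25
>>> reckoner.upend
[out] -8/29
>>> measurebox.re v='15' u_from='km' u_to='mm'
[out] 15000000
>>> reckoner.bump x='-36'
[out] -1052/29
>>> reckoner.bump x='-96'
[out] -3836/29
>>> reckoner.seed x='-83/5'
[out] -83/5
>>> reckoner.tell
[out] -83/5
>>> measurebox.re v='-27' u_from='yd' u_to='mm'
[out] -123444/5


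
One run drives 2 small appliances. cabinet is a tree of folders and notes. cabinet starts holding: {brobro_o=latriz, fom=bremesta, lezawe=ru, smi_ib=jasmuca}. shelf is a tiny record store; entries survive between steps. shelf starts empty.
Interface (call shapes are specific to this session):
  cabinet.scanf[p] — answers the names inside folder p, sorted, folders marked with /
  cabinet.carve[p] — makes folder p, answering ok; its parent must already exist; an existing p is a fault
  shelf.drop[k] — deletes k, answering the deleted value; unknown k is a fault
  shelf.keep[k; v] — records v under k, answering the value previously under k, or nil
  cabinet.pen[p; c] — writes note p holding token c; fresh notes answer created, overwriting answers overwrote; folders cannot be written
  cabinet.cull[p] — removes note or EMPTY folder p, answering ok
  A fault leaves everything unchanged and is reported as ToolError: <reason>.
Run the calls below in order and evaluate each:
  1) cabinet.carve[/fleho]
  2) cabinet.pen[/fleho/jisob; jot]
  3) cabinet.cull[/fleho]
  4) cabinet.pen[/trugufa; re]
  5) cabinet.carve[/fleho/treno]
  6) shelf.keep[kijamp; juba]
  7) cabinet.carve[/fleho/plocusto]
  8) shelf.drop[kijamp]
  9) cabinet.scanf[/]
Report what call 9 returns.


Answer: [brobro_o, fleho/, fom, lezawe, smi_ib, trugufa]

Derivation:
# 1. cabinet.carve(p='/fleho') : ok
# 2. cabinet.pen(p='/fleho/jisob', c='jot') : created
# 3. cabinet.cull(p='/fleho') : ToolError: not empty
# 4. cabinet.pen(p='/trugufa', c='re') : created
# 5. cabinet.carve(p='/fleho/treno') : ok
# 6. shelf.keep(k='kijamp', v='juba') : nil
# 7. cabinet.carve(p='/fleho/plocusto') : ok
# 8. shelf.drop(k='kijamp') : juba
# 9. cabinet.scanf(p='/') : [brobro_o, fleho/, fom, lezawe, smi_ib, trugufa]


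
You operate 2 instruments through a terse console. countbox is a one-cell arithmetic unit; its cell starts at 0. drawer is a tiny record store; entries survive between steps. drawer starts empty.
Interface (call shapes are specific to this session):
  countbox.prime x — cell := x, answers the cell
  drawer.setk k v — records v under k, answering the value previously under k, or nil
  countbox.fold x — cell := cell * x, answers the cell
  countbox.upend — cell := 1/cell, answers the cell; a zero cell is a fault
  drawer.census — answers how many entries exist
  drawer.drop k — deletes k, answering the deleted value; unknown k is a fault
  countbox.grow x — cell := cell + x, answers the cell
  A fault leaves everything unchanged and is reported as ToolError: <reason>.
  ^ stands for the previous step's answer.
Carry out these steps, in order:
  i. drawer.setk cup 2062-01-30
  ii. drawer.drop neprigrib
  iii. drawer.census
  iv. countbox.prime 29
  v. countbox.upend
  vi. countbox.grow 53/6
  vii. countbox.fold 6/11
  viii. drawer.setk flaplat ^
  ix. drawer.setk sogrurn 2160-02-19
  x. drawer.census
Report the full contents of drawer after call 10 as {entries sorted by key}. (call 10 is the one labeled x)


Answer: {cup=2062-01-30, flaplat=1543/319, sogrurn=2160-02-19}

Derivation:
! setk(cup, 2062-01-30) => nil
! drop(neprigrib) => ToolError: no such key neprigrib
! census() => 1
! prime(29) => 29
! upend() => 1/29
! grow(53/6) => 1543/174
! fold(6/11) => 1543/319
! setk(flaplat, ^) => nil
! setk(sogrurn, 2160-02-19) => nil
! census() => 3


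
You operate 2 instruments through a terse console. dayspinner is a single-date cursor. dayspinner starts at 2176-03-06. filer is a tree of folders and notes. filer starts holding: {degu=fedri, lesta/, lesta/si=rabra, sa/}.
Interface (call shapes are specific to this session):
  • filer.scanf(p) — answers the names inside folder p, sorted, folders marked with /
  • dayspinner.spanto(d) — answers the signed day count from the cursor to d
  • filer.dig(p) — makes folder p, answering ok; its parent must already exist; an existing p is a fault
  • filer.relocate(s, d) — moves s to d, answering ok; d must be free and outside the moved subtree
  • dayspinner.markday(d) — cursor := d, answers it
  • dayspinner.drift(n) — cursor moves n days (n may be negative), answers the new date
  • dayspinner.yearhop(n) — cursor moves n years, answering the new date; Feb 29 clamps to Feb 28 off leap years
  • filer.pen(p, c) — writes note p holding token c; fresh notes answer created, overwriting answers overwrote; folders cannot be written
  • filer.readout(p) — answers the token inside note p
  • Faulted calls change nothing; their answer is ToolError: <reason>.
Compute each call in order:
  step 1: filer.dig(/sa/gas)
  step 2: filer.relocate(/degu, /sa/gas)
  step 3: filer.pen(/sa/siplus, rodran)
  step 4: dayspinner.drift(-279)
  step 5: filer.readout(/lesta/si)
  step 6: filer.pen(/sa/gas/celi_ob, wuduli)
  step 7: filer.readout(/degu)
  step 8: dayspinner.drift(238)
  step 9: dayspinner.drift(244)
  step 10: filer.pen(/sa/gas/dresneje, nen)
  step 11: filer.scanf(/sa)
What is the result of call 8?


Answer: 2176-01-25

Derivation:
;; filer.dig(p='/sa/gas') => ok
;; filer.relocate(s='/degu', d='/sa/gas') => ToolError: exists
;; filer.pen(p='/sa/siplus', c='rodran') => created
;; dayspinner.drift(n='-279') => 2175-06-01
;; filer.readout(p='/lesta/si') => rabra
;; filer.pen(p='/sa/gas/celi_ob', c='wuduli') => created
;; filer.readout(p='/degu') => fedri
;; dayspinner.drift(n='238') => 2176-01-25
;; dayspinner.drift(n='244') => 2176-09-25
;; filer.pen(p='/sa/gas/dresneje', c='nen') => created
;; filer.scanf(p='/sa') => [gas/, siplus]


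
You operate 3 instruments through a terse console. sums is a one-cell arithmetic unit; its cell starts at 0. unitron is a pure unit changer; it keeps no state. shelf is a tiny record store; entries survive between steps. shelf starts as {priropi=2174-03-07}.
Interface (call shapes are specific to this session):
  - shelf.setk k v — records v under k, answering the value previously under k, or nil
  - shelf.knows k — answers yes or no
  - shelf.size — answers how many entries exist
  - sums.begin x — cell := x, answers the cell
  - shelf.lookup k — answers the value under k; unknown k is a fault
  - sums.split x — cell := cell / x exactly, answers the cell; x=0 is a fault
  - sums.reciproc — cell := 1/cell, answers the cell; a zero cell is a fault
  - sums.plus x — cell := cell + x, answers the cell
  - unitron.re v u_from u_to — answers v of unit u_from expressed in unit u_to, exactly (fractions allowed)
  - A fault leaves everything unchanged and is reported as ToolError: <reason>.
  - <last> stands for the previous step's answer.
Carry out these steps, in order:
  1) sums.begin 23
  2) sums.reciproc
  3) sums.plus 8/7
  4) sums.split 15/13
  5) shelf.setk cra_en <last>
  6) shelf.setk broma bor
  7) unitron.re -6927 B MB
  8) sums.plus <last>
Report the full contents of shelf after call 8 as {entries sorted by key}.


Answer: {broma=bor, cra_en=2483/2415, priropi=2174-03-07}

Derivation:
% begin x: 23
:: 23
% reciproc
:: 1/23
% plus x: 8/7
:: 191/161
% split x: 15/13
:: 2483/2415
% setk k: cra_en v: <last>
:: nil
% setk k: broma v: bor
:: nil
% re v: -6927 u_from: B u_to: MB
:: -6927/1000000
% plus x: <last>
:: 493254259/483000000


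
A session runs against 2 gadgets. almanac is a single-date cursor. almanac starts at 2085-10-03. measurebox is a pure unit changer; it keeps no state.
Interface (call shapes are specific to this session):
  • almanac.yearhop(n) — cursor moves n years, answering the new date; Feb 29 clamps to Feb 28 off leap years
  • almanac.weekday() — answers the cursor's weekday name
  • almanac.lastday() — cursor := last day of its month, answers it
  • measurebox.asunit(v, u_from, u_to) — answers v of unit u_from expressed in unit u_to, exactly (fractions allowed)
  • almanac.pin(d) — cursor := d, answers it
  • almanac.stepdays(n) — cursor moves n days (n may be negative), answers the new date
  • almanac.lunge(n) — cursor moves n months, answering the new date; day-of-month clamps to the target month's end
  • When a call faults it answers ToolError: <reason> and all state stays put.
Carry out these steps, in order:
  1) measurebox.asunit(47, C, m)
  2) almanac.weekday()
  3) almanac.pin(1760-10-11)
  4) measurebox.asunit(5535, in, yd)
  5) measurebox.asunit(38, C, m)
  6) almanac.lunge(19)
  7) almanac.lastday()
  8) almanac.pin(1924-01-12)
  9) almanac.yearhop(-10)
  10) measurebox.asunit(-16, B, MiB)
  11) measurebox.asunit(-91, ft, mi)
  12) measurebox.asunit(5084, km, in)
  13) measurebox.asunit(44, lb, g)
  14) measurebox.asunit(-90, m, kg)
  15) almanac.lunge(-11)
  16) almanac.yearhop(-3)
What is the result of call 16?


Now I run asunit(47, C, m), giving ToolError: incompatible units.
I try weekday, which returns Wednesday.
Next I call pin(1760-10-11), and see 1760-10-11.
I call asunit(5535, in, yd), and see 615/4.
Then asunit(38, C, m): ToolError: incompatible units.
Next I call lunge(19), and observe 1762-05-11.
Then lastday, giving 1762-05-31.
I invoke pin(1924-01-12), — result: 1924-01-12.
Invoking yearhop(-10), and observe 1914-01-12.
Calling asunit(-16, B, MiB), and observe -1/65536.
Then asunit(-91, ft, mi), and see -91/5280.
I try asunit(5084, km, in), — result: 25420000000/127.
Using asunit(44, lb, g), and get 498951607/25000.
I try asunit(-90, m, kg), which returns ToolError: incompatible units.
I use lunge(-11), and observe 1913-02-12.
Calling yearhop(-3), — result: 1910-02-12.

Answer: 1910-02-12


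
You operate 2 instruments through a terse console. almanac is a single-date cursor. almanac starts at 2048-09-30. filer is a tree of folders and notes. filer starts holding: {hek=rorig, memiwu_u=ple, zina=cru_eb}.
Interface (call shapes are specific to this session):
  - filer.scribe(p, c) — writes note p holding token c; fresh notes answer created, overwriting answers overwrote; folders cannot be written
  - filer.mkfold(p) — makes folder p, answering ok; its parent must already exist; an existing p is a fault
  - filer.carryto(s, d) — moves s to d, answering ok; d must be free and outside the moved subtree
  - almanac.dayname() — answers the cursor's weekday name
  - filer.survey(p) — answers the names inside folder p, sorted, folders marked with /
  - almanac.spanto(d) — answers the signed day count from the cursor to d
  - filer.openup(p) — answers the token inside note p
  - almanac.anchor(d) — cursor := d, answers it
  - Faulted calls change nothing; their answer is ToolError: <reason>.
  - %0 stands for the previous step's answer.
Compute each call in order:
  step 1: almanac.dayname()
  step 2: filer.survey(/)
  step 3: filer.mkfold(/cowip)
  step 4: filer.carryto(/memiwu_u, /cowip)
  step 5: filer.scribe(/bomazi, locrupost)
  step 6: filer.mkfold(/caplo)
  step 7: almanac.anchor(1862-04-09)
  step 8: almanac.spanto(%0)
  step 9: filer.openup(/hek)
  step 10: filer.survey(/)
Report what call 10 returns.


CALL dayname[]
RET  Wednesday
CALL survey[p: /]
RET  [hek, memiwu_u, zina]
CALL mkfold[p: /cowip]
RET  ok
CALL carryto[s: /memiwu_u; d: /cowip]
RET  ToolError: exists
CALL scribe[p: /bomazi; c: locrupost]
RET  created
CALL mkfold[p: /caplo]
RET  ok
CALL anchor[d: 1862-04-09]
RET  1862-04-09
CALL spanto[d: %0]
RET  0
CALL openup[p: /hek]
RET  rorig
CALL survey[p: /]
RET  [bomazi, caplo/, cowip/, hek, memiwu_u, zina]

Answer: [bomazi, caplo/, cowip/, hek, memiwu_u, zina]


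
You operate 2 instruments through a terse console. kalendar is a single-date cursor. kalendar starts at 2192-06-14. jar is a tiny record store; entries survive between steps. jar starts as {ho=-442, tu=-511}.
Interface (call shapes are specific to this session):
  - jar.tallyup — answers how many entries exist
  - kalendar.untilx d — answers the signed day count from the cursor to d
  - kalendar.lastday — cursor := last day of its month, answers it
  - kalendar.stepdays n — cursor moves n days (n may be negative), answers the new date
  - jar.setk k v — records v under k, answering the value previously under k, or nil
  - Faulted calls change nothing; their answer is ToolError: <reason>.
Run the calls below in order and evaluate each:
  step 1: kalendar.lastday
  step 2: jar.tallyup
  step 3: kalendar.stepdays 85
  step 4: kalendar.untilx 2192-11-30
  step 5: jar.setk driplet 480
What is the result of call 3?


Next I call lastday: 2192-06-30.
Using tallyup(), which returns 2.
Using stepdays using 85, and see 2192-09-23.
I use untilx using 2192-11-30, which returns 68.
Now I run setk using driplet, 480, and see nil.

Answer: 2192-09-23


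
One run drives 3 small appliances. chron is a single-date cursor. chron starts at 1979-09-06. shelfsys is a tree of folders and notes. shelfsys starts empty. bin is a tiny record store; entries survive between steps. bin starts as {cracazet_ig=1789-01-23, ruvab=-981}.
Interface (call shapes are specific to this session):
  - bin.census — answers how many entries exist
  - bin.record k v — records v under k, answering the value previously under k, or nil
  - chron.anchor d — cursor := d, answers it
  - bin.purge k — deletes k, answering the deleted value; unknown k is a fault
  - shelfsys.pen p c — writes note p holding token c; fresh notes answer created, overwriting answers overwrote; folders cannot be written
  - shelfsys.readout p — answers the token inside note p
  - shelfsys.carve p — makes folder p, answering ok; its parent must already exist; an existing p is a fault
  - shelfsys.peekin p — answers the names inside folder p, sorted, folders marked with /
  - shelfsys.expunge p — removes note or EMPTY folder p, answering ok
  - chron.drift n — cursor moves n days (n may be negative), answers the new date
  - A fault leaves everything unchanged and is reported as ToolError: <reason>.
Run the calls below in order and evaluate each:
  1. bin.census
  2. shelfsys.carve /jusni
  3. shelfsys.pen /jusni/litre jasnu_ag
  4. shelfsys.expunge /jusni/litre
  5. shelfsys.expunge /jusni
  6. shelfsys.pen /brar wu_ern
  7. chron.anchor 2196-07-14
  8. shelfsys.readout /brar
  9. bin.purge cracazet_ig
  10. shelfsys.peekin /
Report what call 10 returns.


Answer: [brar]

Derivation:
I call census, giving 2.
I invoke carve with p→/jusni, giving ok.
Invoking pen with p→/jusni/litre, c→jasnu_ag, — result: created.
I try expunge with p→/jusni/litre, and get ok.
Calling expunge with p→/jusni, yielding ok.
Calling pen with p→/brar, c→wu_ern, — result: created.
I run anchor with d→2196-07-14, — result: 2196-07-14.
I invoke readout with p→/brar: wu_ern.
I use purge with k→cracazet_ig: 1789-01-23.
Calling peekin with p→/, giving [brar].


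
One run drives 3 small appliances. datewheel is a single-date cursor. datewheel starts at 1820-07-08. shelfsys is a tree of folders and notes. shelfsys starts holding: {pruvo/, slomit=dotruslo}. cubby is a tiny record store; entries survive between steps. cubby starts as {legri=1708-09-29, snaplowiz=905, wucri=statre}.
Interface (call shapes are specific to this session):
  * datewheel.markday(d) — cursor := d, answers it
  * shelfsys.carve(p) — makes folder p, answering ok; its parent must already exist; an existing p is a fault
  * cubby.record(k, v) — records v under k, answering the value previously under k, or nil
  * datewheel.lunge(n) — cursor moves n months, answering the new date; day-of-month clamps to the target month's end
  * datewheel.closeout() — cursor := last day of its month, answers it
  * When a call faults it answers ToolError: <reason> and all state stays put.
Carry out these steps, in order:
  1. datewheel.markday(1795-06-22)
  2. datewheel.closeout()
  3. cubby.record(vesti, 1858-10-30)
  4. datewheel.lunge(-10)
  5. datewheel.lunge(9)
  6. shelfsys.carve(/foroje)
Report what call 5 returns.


;; 1. markday(d='1795-06-22') == 1795-06-22
;; 2. closeout() == 1795-06-30
;; 3. record(k='vesti', v='1858-10-30') == nil
;; 4. lunge(n='-10') == 1794-08-30
;; 5. lunge(n='9') == 1795-05-30
;; 6. carve(p='/foroje') == ok

Answer: 1795-05-30


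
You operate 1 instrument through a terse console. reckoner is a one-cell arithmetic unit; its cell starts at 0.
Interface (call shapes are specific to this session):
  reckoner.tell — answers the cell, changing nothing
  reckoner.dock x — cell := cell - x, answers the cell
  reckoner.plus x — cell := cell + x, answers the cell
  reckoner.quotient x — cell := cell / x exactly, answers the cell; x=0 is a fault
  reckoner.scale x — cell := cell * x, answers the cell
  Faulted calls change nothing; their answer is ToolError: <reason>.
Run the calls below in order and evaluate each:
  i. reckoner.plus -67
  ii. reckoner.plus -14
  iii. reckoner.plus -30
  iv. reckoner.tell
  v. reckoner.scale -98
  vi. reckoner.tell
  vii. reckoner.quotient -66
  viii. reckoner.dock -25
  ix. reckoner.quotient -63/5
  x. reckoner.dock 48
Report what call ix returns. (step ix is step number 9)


CALL plus[-67]
RET  -67
CALL plus[-14]
RET  -81
CALL plus[-30]
RET  -111
CALL tell[]
RET  -111
CALL scale[-98]
RET  10878
CALL tell[]
RET  10878
CALL quotient[-66]
RET  -1813/11
CALL dock[-25]
RET  -1538/11
CALL quotient[-63/5]
RET  7690/693
CALL dock[48]
RET  -25574/693

Answer: 7690/693


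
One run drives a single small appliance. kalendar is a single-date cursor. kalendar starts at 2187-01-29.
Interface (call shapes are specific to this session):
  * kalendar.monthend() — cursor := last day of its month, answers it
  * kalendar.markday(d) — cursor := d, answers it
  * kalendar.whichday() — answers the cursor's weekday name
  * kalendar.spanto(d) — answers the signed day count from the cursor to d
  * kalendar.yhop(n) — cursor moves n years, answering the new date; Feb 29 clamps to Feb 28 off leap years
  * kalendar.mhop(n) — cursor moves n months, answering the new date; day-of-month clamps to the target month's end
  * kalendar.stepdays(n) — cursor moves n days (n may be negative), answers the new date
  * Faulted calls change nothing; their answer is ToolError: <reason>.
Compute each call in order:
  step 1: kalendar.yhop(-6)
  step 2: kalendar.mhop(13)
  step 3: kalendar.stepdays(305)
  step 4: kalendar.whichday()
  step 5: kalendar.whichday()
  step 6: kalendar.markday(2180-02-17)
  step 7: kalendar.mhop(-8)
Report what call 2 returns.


Answer: 2182-02-28

Derivation:
// kalendar.yhop(n=-6) -> 2181-01-29
// kalendar.mhop(n=13) -> 2182-02-28
// kalendar.stepdays(n=305) -> 2182-12-30
// kalendar.whichday() -> Monday
// kalendar.whichday() -> Monday
// kalendar.markday(d=2180-02-17) -> 2180-02-17
// kalendar.mhop(n=-8) -> 2179-06-17


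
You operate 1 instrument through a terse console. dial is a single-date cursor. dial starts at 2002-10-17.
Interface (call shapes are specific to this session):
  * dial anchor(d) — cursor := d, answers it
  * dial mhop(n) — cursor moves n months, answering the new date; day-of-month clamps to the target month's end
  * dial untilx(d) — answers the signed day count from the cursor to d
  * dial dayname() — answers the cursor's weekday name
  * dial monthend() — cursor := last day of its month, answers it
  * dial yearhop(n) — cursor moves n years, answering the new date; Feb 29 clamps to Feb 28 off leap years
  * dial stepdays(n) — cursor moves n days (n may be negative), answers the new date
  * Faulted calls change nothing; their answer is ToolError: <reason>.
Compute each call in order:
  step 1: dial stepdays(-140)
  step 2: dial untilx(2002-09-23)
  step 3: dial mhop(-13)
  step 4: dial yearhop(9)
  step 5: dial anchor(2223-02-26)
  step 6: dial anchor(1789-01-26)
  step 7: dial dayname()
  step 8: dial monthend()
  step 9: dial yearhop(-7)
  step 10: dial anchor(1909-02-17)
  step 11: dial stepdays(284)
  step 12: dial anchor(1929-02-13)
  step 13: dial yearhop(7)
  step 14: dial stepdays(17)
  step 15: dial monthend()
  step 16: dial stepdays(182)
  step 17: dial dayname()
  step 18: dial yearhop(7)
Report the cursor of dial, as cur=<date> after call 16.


Answer: cur=1936-09-29

Derivation:
Then dial stepdays passing n='-140', yielding 2002-05-30.
I use dial untilx passing d='2002-09-23', and observe 116.
Now I run dial mhop passing n='-13', and get 2001-04-30.
I invoke dial yearhop passing n='9', which returns 2010-04-30.
Now I run dial anchor passing d='2223-02-26', and observe 2223-02-26.
Invoking dial anchor passing d='1789-01-26', — result: 1789-01-26.
Now I run dial dayname(), — result: Monday.
I try dial monthend, and observe 1789-01-31.
Next I call dial yearhop passing n='-7', yielding 1782-01-31.
I use dial anchor passing d='1909-02-17', and see 1909-02-17.
I try dial stepdays passing n='284', and see 1909-11-28.
I call dial anchor passing d='1929-02-13', — result: 1929-02-13.
I invoke dial yearhop passing n='7', and see 1936-02-13.
Next I call dial stepdays passing n='17', and get 1936-03-01.
I invoke dial monthend(), giving 1936-03-31.
I invoke dial stepdays passing n='182', giving 1936-09-29.
Now I run dial dayname, yielding Tuesday.
I invoke dial yearhop passing n='7', and observe 1943-09-29.


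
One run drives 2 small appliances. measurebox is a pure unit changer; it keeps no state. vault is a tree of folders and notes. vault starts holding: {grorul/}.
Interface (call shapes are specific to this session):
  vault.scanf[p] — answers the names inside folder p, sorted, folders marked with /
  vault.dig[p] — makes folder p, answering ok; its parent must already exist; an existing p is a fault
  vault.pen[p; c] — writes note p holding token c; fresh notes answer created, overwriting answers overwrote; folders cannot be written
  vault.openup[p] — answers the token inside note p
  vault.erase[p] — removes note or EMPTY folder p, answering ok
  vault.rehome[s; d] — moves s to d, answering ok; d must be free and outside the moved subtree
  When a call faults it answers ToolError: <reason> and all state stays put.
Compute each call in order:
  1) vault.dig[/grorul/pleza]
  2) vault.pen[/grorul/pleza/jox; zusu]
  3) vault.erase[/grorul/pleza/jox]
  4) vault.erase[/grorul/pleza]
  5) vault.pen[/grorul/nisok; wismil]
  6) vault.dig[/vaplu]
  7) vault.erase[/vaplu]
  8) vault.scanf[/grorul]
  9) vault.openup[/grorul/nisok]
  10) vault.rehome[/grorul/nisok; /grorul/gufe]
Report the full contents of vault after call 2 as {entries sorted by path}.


Answer: {grorul/, grorul/pleza/, grorul/pleza/jox=zusu}

Derivation:
I try dig on p=/grorul/pleza: ok.
I invoke pen on p=/grorul/pleza/jox, c=zusu, — result: created.
Next I call erase on p=/grorul/pleza/jox, which returns ok.
I use erase on p=/grorul/pleza, → ok.
I try pen on p=/grorul/nisok, c=wismil, and see created.
Now I run dig on p=/vaplu, giving ok.
I try erase on p=/vaplu, yielding ok.
I try scanf on p=/grorul, → [nisok].
Invoking openup on p=/grorul/nisok, and observe wismil.
I run rehome on s=/grorul/nisok, d=/grorul/gufe, giving ok.


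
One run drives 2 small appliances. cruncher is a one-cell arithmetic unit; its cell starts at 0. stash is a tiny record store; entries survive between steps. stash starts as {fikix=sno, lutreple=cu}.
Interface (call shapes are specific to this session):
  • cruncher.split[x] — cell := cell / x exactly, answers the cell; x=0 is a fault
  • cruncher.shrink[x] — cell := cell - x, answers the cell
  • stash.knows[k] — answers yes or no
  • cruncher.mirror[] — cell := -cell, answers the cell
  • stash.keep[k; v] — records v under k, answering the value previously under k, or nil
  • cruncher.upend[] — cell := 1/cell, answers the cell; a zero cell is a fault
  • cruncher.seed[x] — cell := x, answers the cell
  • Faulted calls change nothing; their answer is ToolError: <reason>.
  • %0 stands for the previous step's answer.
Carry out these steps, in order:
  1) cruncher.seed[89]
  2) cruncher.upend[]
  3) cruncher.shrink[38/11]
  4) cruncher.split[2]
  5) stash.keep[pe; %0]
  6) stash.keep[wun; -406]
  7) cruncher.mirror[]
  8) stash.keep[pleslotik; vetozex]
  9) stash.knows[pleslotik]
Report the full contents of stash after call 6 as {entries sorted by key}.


Answer: {fikix=sno, lutreple=cu, pe=-3371/1958, wun=-406}

Derivation:
;; 1. cruncher.seed(x='89') ~> 89
;; 2. cruncher.upend() ~> 1/89
;; 3. cruncher.shrink(x='38/11') ~> -3371/979
;; 4. cruncher.split(x='2') ~> -3371/1958
;; 5. stash.keep(k='pe', v='%0') ~> nil
;; 6. stash.keep(k='wun', v='-406') ~> nil
;; 7. cruncher.mirror() ~> 3371/1958
;; 8. stash.keep(k='pleslotik', v='vetozex') ~> nil
;; 9. stash.knows(k='pleslotik') ~> yes


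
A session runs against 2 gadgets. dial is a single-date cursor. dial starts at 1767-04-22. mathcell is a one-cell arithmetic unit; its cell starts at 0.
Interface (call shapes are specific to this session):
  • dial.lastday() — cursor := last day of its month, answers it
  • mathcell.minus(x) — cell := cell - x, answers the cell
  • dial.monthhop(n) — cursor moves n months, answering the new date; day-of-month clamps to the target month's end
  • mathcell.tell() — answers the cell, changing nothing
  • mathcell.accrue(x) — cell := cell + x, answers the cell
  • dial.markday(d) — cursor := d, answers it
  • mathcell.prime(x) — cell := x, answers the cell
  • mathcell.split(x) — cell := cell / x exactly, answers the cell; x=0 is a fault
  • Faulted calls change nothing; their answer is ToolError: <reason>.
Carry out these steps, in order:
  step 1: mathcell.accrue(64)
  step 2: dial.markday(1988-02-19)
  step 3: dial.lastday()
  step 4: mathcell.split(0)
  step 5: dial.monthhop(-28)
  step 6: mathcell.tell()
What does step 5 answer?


Answer: 1985-10-29

Derivation:
! accrue(x=64) ~> 64
! markday(d=1988-02-19) ~> 1988-02-19
! lastday() ~> 1988-02-29
! split(x=0) ~> ToolError: division by zero
! monthhop(n=-28) ~> 1985-10-29
! tell() ~> 64


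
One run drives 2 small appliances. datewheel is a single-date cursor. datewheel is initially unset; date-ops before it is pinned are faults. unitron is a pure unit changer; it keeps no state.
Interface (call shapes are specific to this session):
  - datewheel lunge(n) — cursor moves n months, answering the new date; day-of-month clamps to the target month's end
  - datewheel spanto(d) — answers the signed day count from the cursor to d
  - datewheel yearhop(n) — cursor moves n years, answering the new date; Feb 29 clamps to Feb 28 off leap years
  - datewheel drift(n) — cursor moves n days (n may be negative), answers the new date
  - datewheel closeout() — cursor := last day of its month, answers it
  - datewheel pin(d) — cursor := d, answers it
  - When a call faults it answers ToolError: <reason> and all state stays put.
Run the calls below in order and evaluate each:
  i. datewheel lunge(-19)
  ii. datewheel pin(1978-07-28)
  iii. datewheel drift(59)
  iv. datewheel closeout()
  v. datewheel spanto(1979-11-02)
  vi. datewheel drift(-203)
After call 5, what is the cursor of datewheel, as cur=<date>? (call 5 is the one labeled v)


Answer: cur=1978-09-30

Derivation:
! 1. datewheel lunge(n→-19) ~> ToolError: no date set
! 2. datewheel pin(d→1978-07-28) ~> 1978-07-28
! 3. datewheel drift(n→59) ~> 1978-09-25
! 4. datewheel closeout() ~> 1978-09-30
! 5. datewheel spanto(d→1979-11-02) ~> 398
! 6. datewheel drift(n→-203) ~> 1978-03-11


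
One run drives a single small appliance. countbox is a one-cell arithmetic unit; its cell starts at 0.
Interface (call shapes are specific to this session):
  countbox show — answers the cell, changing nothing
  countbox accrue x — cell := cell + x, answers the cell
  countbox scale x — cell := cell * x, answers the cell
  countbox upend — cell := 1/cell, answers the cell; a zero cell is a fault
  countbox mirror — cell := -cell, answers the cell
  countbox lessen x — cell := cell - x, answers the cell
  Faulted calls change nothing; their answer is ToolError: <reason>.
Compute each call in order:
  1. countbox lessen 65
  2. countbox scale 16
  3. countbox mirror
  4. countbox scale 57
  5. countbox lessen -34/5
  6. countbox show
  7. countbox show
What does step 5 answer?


I try countbox lessen(65), → -65.
I invoke countbox scale(16), — result: -1040.
Invoking countbox mirror, and see 1040.
Next I call countbox scale(57), → 59280.
I call countbox lessen(-34/5), yielding 296434/5.
I try countbox show, → 296434/5.
I invoke countbox show, which returns 296434/5.

Answer: 296434/5


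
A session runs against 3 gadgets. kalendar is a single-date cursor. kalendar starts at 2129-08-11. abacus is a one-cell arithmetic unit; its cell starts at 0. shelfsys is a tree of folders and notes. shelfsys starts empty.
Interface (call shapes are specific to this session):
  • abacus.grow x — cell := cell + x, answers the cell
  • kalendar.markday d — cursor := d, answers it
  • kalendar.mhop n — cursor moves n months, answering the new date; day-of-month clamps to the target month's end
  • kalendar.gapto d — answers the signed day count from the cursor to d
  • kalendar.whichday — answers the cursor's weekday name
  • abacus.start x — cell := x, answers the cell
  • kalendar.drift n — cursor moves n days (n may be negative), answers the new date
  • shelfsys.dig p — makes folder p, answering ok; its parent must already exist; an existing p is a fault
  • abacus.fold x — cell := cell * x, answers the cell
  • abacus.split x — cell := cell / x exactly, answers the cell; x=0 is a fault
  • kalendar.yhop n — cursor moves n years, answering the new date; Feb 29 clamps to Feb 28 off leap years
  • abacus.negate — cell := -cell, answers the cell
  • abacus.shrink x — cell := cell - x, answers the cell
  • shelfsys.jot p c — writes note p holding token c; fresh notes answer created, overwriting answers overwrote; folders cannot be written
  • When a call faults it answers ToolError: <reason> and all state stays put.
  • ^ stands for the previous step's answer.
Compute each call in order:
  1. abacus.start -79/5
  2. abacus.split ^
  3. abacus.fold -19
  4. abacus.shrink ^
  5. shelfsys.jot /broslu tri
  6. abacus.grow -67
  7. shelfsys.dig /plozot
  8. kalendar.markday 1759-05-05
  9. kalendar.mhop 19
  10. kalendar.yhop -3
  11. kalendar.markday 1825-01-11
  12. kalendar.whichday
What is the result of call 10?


Answer: 1757-12-05

Derivation:
Step: start[x→-79/5]
Result: -79/5
Step: split[x→^]
Result: 1
Step: fold[x→-19]
Result: -19
Step: shrink[x→^]
Result: 0
Step: jot[p→/broslu; c→tri]
Result: created
Step: grow[x→-67]
Result: -67
Step: dig[p→/plozot]
Result: ok
Step: markday[d→1759-05-05]
Result: 1759-05-05
Step: mhop[n→19]
Result: 1760-12-05
Step: yhop[n→-3]
Result: 1757-12-05
Step: markday[d→1825-01-11]
Result: 1825-01-11
Step: whichday[]
Result: Tuesday
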